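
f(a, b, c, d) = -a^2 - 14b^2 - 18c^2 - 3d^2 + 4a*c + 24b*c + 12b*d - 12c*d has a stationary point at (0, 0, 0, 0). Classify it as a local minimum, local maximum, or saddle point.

The Hessian at the origin is H = [[-2, 0, 4, 0], [0, -28, 24, 12], [4, 24, -36, -12], [0, 12, -12, -6]].
An LDLᵀ factorisation of H has diagonal entries -2, -28, -52/7, -6/13.
That gives 4 negative pivots.
H is negative definite, so the origin is a strict local maximum.

local maximum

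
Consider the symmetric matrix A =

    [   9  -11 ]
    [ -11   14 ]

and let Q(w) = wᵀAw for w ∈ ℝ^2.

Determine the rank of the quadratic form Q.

2

Congruent diagonalization of A (simultaneous row and column reduction) yields pivots 9, 5/9.
So there are 2 positive pivots.
The rank is the number of nonzero pivots: 2.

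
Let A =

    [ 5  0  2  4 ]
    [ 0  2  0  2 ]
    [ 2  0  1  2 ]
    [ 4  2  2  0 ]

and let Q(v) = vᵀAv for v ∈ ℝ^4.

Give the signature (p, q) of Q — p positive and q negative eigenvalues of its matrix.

An LDLᵀ factorisation of A has diagonal entries 5, 2, 1/5, -6.
That gives 3 positive, 1 negative pivots.

(3, 1)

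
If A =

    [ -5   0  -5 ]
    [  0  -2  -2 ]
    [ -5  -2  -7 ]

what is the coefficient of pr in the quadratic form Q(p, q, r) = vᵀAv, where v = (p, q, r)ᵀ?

-10

The coefficient of pr is A[1,3] + A[3,1] = 2·(-5) = -10.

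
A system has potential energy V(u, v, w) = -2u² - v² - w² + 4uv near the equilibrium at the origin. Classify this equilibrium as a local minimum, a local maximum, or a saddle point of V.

saddle point

The Hessian at the origin is H = [[-4, 4, 0], [4, -2, 0], [0, 0, -2]].
Applying the same elementary operations to the rows and columns of H produces a congruent diagonal matrix with entries -4, 2, -2.
So there are 1 positive, 2 negative pivots.
H is indefinite, so the origin is a saddle point.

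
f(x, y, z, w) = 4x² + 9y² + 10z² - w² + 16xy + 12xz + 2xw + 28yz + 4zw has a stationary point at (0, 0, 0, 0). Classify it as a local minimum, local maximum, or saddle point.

saddle point

The Hessian at the origin is H = [[8, 16, 12, 2], [16, 18, 28, 0], [12, 28, 20, 4], [2, 0, 4, -2]].
Applying the same elementary operations to the rows and columns of H produces a congruent diagonal matrix with entries 8, -14, 22/7, -15/11.
Counting signs: 2 positive, 2 negative.
H is indefinite, so the origin is a saddle point.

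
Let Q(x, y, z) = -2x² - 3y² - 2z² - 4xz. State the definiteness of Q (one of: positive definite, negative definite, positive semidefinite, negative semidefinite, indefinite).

negative semidefinite

The symmetric matrix is A = [[-2, 0, -2], [0, -3, 0], [-2, 0, -2]].
Applying the same elementary operations to the rows and columns of A produces a congruent diagonal matrix with entries -2, -3, 0.
Counting signs: 2 negative, 1 zero.
Hence Q is negative semidefinite.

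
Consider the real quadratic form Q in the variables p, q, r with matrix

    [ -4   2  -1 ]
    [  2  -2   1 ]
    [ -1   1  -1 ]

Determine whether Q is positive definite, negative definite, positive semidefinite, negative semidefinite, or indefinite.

negative definite

Congruent diagonalization of A (simultaneous row and column reduction) yields pivots -4, -1, -1/2.
That gives 3 negative pivots.
Hence Q is negative definite.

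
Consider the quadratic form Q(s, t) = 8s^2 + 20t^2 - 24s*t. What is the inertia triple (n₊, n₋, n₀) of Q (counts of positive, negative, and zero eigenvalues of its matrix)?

The associated matrix is A = [[8, -12], [-12, 20]].
Applying the same elementary operations to the rows and columns of A produces a congruent diagonal matrix with entries 8, 2.
So there are 2 positive pivots.

(2, 0, 0)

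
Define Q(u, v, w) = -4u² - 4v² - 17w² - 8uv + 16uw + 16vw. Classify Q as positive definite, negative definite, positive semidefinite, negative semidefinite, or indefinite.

negative semidefinite

Write A = [[-4, -4, 8], [-4, -4, 8], [8, 8, -17]].
Congruent diagonalization of A (simultaneous row and column reduction) yields pivots -4, 0, -1.
So there are 2 negative, 1 zero pivots.
Hence Q is negative semidefinite.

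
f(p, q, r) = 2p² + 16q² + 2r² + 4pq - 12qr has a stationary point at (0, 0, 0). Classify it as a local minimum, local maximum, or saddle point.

The Hessian at the origin is H = [[4, 4, 0], [4, 32, -12], [0, -12, 4]].
Applying the same elementary operations to the rows and columns of H produces a congruent diagonal matrix with entries 4, 28, -8/7.
Counting signs: 2 positive, 1 negative.
H is indefinite, so the origin is a saddle point.

saddle point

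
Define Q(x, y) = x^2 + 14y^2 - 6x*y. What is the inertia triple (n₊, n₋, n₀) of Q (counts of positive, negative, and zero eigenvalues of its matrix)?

Write A = [[1, -3], [-3, 14]].
Congruent diagonalization of A (simultaneous row and column reduction) yields pivots 1, 5.
That gives 2 positive pivots.

(2, 0, 0)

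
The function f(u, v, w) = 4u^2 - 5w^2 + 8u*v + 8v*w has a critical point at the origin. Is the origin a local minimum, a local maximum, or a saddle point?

saddle point

The Hessian at the origin is H = [[8, 8, 0], [8, 0, 8], [0, 8, -10]].
Congruent diagonalization of H (simultaneous row and column reduction) yields pivots 8, -8, -2.
So there are 1 positive, 2 negative pivots.
H is indefinite, so the origin is a saddle point.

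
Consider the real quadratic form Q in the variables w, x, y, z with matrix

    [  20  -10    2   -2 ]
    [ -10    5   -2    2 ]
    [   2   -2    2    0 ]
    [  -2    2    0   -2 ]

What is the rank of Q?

Row reduction of A gives 3 nonzero rows, so rank A = 3.

3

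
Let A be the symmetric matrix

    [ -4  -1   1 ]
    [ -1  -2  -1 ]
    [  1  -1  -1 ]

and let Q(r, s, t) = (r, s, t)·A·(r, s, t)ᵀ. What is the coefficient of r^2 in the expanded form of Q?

The coefficient of r^2 is the diagonal entry A[1,1] = -4.

-4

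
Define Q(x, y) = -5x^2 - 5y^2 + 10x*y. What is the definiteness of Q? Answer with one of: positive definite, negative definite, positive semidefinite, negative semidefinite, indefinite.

negative semidefinite

Write A = [[-5, 5], [5, -5]].
Symmetric row and column elimination reduces A to a congruent diagonal form with pivots -5, 0.
So there are 1 negative, 1 zero pivots.
Hence Q is negative semidefinite.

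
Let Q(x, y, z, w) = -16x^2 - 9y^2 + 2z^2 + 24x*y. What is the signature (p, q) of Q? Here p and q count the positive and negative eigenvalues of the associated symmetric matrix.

Write A = [[-16, 12, 0, 0], [12, -9, 0, 0], [0, 0, 2, 0], [0, 0, 0, 0]].
Row-reducing A symmetrically gives the diagonal entries -16, 0, 2, 0.
Counting signs: 1 positive, 1 negative, 2 zero.

(1, 1)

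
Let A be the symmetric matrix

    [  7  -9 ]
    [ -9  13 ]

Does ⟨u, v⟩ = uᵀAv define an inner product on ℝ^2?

For the 2×2 matrix [[7, -9], [-9, 13]]: det = 7·13 − (-9)² = 10, trace = 20.
det > 0 so both eigenvalues share the sign of the trace; trace = 20 > 0 ⇒ both positive.
⟨·,·⟩ is an inner product exactly when A is positive definite.

yes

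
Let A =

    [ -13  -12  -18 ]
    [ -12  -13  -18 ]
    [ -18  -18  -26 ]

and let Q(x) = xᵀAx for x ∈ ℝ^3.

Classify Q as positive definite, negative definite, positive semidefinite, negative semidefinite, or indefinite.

Applying the same elementary operations to the rows and columns of A produces a congruent diagonal matrix with entries -13, -25/13, -2/25.
That gives 3 negative pivots.
Hence Q is negative definite.

negative definite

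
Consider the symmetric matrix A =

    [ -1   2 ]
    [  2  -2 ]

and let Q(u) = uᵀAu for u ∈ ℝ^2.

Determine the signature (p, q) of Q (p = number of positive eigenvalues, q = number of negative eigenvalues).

(1, 1)

Symmetric row and column elimination reduces A to a congruent diagonal form with pivots -1, 2.
So there are 1 positive, 1 negative pivots.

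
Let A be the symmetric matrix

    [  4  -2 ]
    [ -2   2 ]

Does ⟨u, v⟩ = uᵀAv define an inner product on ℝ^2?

yes

Leading principal minors: Δ_1 = 4, Δ_2 = 4.
All leading principal minors are positive, so by Sylvester's criterion Q is positive definite.
⟨·,·⟩ is an inner product exactly when A is positive definite.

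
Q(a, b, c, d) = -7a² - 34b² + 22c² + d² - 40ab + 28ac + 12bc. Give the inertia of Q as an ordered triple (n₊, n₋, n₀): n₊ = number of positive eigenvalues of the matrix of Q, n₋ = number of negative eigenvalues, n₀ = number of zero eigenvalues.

(3, 1, 0)

Write A = [[-7, -20, 14, 0], [-20, -34, 6, 0], [14, 6, 22, 0], [0, 0, 0, 1]].
Row-reducing A symmetrically gives the diagonal entries -7, 162/7, 4/81, 1.
So there are 3 positive, 1 negative pivots.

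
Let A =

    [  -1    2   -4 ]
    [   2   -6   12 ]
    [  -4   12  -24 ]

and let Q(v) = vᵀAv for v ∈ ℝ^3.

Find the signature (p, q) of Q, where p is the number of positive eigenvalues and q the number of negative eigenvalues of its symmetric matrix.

Symmetric row and column elimination reduces A to a congruent diagonal form with pivots -1, -2, 0.
So there are 2 negative, 1 zero pivots.

(0, 2)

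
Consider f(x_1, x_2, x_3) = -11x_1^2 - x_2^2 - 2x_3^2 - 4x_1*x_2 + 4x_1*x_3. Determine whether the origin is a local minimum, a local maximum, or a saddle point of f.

The Hessian at the origin is H = [[-22, -4, 4], [-4, -2, 0], [4, 0, -4]].
Applying the same elementary operations to the rows and columns of H produces a congruent diagonal matrix with entries -22, -14/11, -20/7.
That gives 3 negative pivots.
H is negative definite, so the origin is a strict local maximum.

local maximum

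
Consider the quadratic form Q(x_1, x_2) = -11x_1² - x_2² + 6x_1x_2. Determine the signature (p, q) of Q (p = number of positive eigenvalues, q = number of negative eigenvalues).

The symmetric matrix is A = [[-11, 3], [3, -1]].
Congruent diagonalization of A (simultaneous row and column reduction) yields pivots -11, -2/11.
Counting signs: 2 negative.

(0, 2)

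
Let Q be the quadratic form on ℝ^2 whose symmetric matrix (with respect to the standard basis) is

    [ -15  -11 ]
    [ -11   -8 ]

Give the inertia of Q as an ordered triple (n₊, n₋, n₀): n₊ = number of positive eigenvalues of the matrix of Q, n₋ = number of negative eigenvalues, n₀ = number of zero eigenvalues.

(1, 1, 0)

Row-reducing A symmetrically gives the diagonal entries -15, 1/15.
That gives 1 positive, 1 negative pivots.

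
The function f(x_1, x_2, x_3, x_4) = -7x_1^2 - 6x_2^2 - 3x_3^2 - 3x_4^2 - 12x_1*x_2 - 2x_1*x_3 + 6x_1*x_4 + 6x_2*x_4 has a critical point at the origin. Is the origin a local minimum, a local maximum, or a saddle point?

The Hessian at the origin is H = [[-14, -12, -2, 6], [-12, -12, 0, 6], [-2, 0, -6, 0], [6, 6, 0, -6]].
Symmetric row and column elimination reduces H to a congruent diagonal form with pivots -14, -12/7, -4, -3.
That gives 4 negative pivots.
H is negative definite, so the origin is a strict local maximum.

local maximum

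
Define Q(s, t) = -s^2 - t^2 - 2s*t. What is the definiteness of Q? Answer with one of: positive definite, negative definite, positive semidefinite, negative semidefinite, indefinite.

negative semidefinite

Write A = [[-1, -1], [-1, -1]].
Congruent diagonalization of A (simultaneous row and column reduction) yields pivots -1, 0.
That gives 1 negative, 1 zero pivots.
Hence Q is negative semidefinite.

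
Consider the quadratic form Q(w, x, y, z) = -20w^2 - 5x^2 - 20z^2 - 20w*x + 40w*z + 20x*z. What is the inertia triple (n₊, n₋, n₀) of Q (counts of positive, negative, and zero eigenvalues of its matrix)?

(0, 1, 3)

Write A = [[-20, -10, 0, 20], [-10, -5, 0, 10], [0, 0, 0, 0], [20, 10, 0, -20]].
Row-reducing A symmetrically gives the diagonal entries -20, 0, 0, 0.
So there are 1 negative, 3 zero pivots.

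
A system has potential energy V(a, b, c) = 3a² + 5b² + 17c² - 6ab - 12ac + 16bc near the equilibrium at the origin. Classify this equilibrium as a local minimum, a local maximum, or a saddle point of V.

local minimum

The Hessian at the origin is H = [[6, -6, -12], [-6, 10, 16], [-12, 16, 34]].
Applying the same elementary operations to the rows and columns of H produces a congruent diagonal matrix with entries 6, 4, 6.
Counting signs: 3 positive.
H is positive definite, so the origin is a strict local minimum.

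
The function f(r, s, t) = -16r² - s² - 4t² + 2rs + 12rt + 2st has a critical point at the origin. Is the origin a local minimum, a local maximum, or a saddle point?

saddle point

The Hessian at the origin is H = [[-32, 2, 12], [2, -2, 2], [12, 2, -8]].
Symmetric row and column elimination reduces H to a congruent diagonal form with pivots -32, -15/8, 8/15.
Counting signs: 1 positive, 2 negative.
H is indefinite, so the origin is a saddle point.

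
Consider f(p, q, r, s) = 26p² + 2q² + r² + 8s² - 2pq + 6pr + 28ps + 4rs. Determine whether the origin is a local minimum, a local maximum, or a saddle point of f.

The Hessian at the origin is H = [[52, -2, 6, 28], [-2, 4, 0, 0], [6, 0, 2, 4], [28, 0, 4, 16]].
Applying the same elementary operations to the rows and columns of H produces a congruent diagonal matrix with entries 52, 51/13, 22/17, 8/33.
Counting signs: 4 positive.
H is positive definite, so the origin is a strict local minimum.

local minimum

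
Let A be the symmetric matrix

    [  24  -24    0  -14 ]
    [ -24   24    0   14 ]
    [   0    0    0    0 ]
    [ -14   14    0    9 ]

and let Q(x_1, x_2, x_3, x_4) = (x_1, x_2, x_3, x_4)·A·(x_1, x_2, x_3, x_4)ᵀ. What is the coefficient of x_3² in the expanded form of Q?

The coefficient of x_3² is the diagonal entry A[3,3] = 0.

0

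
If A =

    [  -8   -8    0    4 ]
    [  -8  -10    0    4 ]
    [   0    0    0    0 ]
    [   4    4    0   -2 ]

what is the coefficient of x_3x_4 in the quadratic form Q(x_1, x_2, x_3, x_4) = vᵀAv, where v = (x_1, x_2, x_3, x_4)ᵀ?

The coefficient of x_3x_4 is A[3,4] + A[4,3] = 2·0 = 0.

0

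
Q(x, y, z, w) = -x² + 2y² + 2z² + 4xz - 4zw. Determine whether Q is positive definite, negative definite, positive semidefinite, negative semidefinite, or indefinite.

The symmetric matrix is A = [[-1, 0, 2, 0], [0, 2, 0, 0], [2, 0, 2, -2], [0, 0, -2, 0]].
Applying the same elementary operations to the rows and columns of A produces a congruent diagonal matrix with entries -1, 2, 6, -2/3.
Counting signs: 2 positive, 2 negative.
Hence Q is indefinite.

indefinite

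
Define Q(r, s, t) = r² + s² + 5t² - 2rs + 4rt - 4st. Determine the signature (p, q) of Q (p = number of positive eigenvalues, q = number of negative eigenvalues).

(2, 0)

Write A = [[1, -1, 2], [-1, 1, -2], [2, -2, 5]].
Applying the same elementary operations to the rows and columns of A produces a congruent diagonal matrix with entries 1, 0, 1.
That gives 2 positive, 1 zero pivots.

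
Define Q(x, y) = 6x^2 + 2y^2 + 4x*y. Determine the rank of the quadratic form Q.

2

The symmetric matrix is A = [[6, 2], [2, 2]].
Congruent diagonalization of A (simultaneous row and column reduction) yields pivots 6, 4/3.
So there are 2 positive pivots.
The rank is the number of nonzero pivots: 2.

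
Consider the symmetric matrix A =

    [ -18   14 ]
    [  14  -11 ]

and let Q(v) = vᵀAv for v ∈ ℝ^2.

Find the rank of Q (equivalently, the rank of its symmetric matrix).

2

Symmetric row and column elimination reduces A to a congruent diagonal form with pivots -18, -1/9.
Counting signs: 2 negative.
The rank is the number of nonzero pivots: 2.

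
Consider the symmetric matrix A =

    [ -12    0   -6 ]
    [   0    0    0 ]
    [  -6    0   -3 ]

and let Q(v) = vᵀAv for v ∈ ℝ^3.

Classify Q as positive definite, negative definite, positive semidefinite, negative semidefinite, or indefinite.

Congruent diagonalization of A (simultaneous row and column reduction) yields pivots -12, 0, 0.
That gives 1 negative, 2 zero pivots.
Hence Q is negative semidefinite.

negative semidefinite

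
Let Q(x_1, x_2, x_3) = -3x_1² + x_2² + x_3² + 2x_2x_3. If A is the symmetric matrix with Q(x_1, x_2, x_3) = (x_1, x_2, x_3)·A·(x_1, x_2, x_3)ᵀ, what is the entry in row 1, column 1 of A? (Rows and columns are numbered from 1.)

-3

The coefficient of x_1² in Q is -3, and that is exactly A[1,1].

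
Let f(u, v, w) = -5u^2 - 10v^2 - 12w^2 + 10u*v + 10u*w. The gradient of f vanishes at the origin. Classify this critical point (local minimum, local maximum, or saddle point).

local maximum

The Hessian at the origin is H = [[-10, 10, 10], [10, -20, 0], [10, 0, -24]].
Congruent diagonalization of H (simultaneous row and column reduction) yields pivots -10, -10, -4.
Counting signs: 3 negative.
H is negative definite, so the origin is a strict local maximum.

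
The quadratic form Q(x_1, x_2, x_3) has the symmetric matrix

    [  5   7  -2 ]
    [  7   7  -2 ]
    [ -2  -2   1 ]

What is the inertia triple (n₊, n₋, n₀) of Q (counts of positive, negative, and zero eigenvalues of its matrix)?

(2, 1, 0)

Row-reducing A symmetrically gives the diagonal entries 5, -14/5, 3/7.
Counting signs: 2 positive, 1 negative.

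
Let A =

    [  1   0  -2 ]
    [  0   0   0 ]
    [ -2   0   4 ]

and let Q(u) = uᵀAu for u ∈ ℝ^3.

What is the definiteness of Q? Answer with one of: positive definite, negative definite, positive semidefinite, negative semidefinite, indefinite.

Congruent diagonalization of A (simultaneous row and column reduction) yields pivots 1, 0, 0.
Counting signs: 1 positive, 2 zero.
Hence Q is positive semidefinite.

positive semidefinite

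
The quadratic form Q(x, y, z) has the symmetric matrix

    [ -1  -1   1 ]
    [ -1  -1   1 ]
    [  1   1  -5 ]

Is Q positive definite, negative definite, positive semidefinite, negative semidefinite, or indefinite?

negative semidefinite

Applying the same elementary operations to the rows and columns of A produces a congruent diagonal matrix with entries -1, 0, -4.
Counting signs: 2 negative, 1 zero.
Hence Q is negative semidefinite.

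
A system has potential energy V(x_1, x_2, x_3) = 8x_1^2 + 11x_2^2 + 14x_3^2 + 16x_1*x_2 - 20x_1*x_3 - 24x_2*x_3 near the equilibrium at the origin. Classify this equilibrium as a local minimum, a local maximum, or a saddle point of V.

The Hessian at the origin is H = [[16, 16, -20], [16, 22, -24], [-20, -24, 28]].
An LDLᵀ factorisation of H has diagonal entries 16, 6, 1/3.
So there are 3 positive pivots.
H is positive definite, so the origin is a strict local minimum.

local minimum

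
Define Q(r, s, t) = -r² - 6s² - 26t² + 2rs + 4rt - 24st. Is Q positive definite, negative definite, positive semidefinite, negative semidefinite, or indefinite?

negative definite

The associated matrix is A = [[-1, 1, 2], [1, -6, -12], [2, -12, -26]].
Symmetric row and column elimination reduces A to a congruent diagonal form with pivots -1, -5, -2.
Counting signs: 3 negative.
Hence Q is negative definite.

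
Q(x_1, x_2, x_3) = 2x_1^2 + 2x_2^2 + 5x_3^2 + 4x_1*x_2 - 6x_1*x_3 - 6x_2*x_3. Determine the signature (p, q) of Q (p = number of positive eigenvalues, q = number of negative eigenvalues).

(2, 0)

The symmetric matrix is A = [[2, 2, -3], [2, 2, -3], [-3, -3, 5]].
Applying the same elementary operations to the rows and columns of A produces a congruent diagonal matrix with entries 2, 0, 1/2.
So there are 2 positive, 1 zero pivots.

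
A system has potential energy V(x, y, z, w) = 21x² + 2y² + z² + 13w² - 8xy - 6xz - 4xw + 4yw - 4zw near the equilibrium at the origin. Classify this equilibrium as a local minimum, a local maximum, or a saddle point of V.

The Hessian at the origin is H = [[42, -8, -6, -4], [-8, 4, 0, 4], [-6, 0, 2, -4], [-4, 4, -4, 26]].
Symmetric row and column elimination reduces H to a congruent diagonal form with pivots 42, 52/21, 8/13, 6.
So there are 4 positive pivots.
H is positive definite, so the origin is a strict local minimum.

local minimum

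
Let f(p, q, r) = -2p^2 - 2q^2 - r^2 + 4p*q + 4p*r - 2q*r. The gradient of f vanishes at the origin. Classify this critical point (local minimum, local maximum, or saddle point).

saddle point

The Hessian at the origin is H = [[-4, 4, 4], [4, -4, -2], [4, -2, -2]].
H is indefinite, so the origin is a saddle point.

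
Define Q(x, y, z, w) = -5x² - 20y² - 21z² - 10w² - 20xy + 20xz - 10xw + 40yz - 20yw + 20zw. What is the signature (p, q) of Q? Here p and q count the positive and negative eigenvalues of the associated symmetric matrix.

(0, 3)

Write A = [[-5, -10, 10, -5], [-10, -20, 20, -10], [10, 20, -21, 10], [-5, -10, 10, -10]].
Applying the same elementary operations to the rows and columns of A produces a congruent diagonal matrix with entries -5, 0, -1, -5.
So there are 3 negative, 1 zero pivots.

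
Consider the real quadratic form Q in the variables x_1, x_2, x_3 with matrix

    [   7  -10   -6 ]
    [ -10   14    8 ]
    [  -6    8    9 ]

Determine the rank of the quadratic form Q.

Row-reducing A symmetrically gives the diagonal entries 7, -2/7, 5.
Counting signs: 2 positive, 1 negative.
The rank is the number of nonzero pivots: 3.

3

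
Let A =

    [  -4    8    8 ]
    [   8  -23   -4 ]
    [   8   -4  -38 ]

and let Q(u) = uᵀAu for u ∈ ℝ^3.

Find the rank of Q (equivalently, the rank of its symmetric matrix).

3

Row-reducing A symmetrically gives the diagonal entries -4, -7, -10/7.
That gives 3 negative pivots.
The rank is the number of nonzero pivots: 3.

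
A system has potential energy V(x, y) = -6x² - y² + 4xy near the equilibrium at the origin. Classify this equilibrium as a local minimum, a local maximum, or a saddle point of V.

The Hessian at the origin is H = [[-12, 4], [4, -2]].
det H = -12·-2 − (4)² = 8 > 0 and H[1,1] = -12 < 0, so H is negative definite.
Therefore the origin is a local maximum.

local maximum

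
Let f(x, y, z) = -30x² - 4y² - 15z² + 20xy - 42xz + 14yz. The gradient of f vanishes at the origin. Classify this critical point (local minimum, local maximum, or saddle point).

The Hessian at the origin is H = [[-60, 20, -42], [20, -8, 14], [-42, 14, -30]].
Symmetric row and column elimination reduces H to a congruent diagonal form with pivots -60, -4/3, -3/5.
Counting signs: 3 negative.
H is negative definite, so the origin is a strict local maximum.

local maximum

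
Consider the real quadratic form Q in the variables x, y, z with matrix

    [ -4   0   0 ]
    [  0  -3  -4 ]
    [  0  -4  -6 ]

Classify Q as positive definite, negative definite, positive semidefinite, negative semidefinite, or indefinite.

negative definite

An LDLᵀ factorisation of A has diagonal entries -4, -3, -2/3.
So there are 3 negative pivots.
Hence Q is negative definite.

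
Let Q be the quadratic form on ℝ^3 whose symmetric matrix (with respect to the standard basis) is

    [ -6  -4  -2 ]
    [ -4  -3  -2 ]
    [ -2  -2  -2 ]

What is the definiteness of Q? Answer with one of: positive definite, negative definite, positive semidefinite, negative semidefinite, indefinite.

Congruent diagonalization of A (simultaneous row and column reduction) yields pivots -6, -1/3, 0.
Counting signs: 2 negative, 1 zero.
Hence Q is negative semidefinite.

negative semidefinite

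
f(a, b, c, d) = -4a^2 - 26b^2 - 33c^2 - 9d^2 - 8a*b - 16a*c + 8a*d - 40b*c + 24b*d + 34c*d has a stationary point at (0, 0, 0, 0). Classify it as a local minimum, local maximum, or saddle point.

local maximum

The Hessian at the origin is H = [[-8, -8, -16, 8], [-8, -52, -40, 24], [-16, -40, -66, 34], [8, 24, 34, -18]].
Applying the same elementary operations to the rows and columns of H produces a congruent diagonal matrix with entries -8, -44, -230/11, -8/115.
So there are 4 negative pivots.
H is negative definite, so the origin is a strict local maximum.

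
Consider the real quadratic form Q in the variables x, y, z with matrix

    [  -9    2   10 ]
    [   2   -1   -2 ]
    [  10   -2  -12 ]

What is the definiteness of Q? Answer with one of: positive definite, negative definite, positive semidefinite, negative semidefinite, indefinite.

An LDLᵀ factorisation of A has diagonal entries -9, -5/9, -4/5.
So there are 3 negative pivots.
Hence Q is negative definite.

negative definite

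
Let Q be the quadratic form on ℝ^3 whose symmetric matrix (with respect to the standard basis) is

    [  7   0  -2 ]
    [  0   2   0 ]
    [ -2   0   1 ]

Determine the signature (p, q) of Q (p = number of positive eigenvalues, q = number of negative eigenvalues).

(3, 0)

An LDLᵀ factorisation of A has diagonal entries 7, 2, 3/7.
So there are 3 positive pivots.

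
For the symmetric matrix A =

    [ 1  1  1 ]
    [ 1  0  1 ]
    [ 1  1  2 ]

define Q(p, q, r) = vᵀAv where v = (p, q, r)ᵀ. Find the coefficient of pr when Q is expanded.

2

The coefficient of pr is A[1,3] + A[3,1] = 2·1 = 2.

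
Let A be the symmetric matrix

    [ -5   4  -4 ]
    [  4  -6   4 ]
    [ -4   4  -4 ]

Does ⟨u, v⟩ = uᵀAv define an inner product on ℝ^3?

no

Symmetric row and column elimination reduces A to a congruent diagonal form with pivots -5, -14/5, -4/7.
That gives 3 negative pivots.
Hence Q is negative definite.
⟨·,·⟩ is an inner product exactly when A is positive definite.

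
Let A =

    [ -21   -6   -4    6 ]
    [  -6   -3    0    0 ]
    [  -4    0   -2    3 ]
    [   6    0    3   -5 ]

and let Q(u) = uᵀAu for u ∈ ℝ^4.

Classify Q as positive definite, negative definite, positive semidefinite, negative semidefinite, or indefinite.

Leading principal minors: Δ_1 = -21, Δ_2 = 27, Δ_3 = -6, Δ_4 = 3.
The signs alternate starting with Δ_1 < 0, so by Sylvester's criterion Q is negative definite.

negative definite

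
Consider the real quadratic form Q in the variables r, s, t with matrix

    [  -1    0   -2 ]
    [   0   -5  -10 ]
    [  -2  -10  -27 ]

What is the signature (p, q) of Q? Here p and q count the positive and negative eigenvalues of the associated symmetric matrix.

Symmetric row and column elimination reduces A to a congruent diagonal form with pivots -1, -5, -3.
That gives 3 negative pivots.

(0, 3)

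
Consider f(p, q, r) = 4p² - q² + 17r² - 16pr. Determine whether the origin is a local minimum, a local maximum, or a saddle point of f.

saddle point

The Hessian at the origin is H = [[8, 0, -16], [0, -2, 0], [-16, 0, 34]].
An LDLᵀ factorisation of H has diagonal entries 8, -2, 2.
So there are 2 positive, 1 negative pivots.
H is indefinite, so the origin is a saddle point.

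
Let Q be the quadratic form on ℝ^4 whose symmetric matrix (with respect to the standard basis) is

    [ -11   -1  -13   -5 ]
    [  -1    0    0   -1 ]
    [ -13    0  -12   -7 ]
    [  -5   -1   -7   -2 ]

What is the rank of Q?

3

Applying the same elementary operations to the rows and columns of A produces a congruent diagonal matrix with entries -11, 1/11, -12, 0.
Counting signs: 1 positive, 2 negative, 1 zero.
The rank is the number of nonzero pivots: 3.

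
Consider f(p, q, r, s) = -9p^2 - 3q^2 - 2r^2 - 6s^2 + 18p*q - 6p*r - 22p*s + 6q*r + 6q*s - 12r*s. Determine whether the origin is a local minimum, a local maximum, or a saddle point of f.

The Hessian at the origin is H = [[-18, 18, -6, -22], [18, -6, 6, 6], [-6, 6, -4, -12], [-22, 6, -12, -12]].
An LDLᵀ factorisation of H has diagonal entries -18, 12, -2, 40/9.
So there are 2 positive, 2 negative pivots.
H is indefinite, so the origin is a saddle point.

saddle point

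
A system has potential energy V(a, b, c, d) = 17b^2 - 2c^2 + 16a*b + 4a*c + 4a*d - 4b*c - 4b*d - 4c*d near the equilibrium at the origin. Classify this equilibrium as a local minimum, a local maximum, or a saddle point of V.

The Hessian at the origin is H = [[0, 16, 4, 4], [16, 34, -4, -4], [4, -4, -4, -4], [4, -4, -4, 0]].
H is indefinite, so the origin is a saddle point.

saddle point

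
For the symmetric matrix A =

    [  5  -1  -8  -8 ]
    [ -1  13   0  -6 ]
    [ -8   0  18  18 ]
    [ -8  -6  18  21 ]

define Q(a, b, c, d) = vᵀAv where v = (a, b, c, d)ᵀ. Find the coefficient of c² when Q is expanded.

18

The coefficient of c² is the diagonal entry A[3,3] = 18.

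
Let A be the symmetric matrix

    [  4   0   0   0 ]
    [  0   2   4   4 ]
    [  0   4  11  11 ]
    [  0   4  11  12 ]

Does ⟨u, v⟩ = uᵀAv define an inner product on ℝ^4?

yes

Symmetric row and column elimination reduces A to a congruent diagonal form with pivots 4, 2, 3, 1.
That gives 4 positive pivots.
Hence Q is positive definite.
⟨·,·⟩ is an inner product exactly when A is positive definite.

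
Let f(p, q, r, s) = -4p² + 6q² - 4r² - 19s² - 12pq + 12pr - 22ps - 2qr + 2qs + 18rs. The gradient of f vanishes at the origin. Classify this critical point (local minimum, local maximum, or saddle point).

The Hessian at the origin is H = [[-8, -12, 12, -22], [-12, 12, -2, 2], [12, -2, -8, 18], [-22, 2, 18, -38]].
Symmetric row and column elimination reduces H to a congruent diagonal form with pivots -8, 30, -10/3, 5/2.
So there are 2 positive, 2 negative pivots.
H is indefinite, so the origin is a saddle point.

saddle point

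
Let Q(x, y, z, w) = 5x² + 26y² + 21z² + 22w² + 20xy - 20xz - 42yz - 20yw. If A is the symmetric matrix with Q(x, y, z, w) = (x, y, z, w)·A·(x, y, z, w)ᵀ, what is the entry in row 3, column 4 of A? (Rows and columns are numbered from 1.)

0

The coefficient of z·w in Q is 0. For a symmetric A this equals A[3,4] + A[4,3] = 2·A[3,4].
So A[3,4] = 0/2 = 0.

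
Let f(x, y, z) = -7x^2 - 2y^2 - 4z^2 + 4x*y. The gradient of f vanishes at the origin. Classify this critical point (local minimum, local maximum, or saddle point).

The Hessian at the origin is H = [[-14, 4, 0], [4, -4, 0], [0, 0, -8]].
Row-reducing H symmetrically gives the diagonal entries -14, -20/7, -8.
Counting signs: 3 negative.
H is negative definite, so the origin is a strict local maximum.

local maximum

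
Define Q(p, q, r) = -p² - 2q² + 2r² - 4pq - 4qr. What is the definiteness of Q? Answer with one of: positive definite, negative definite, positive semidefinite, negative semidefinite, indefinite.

indefinite

The symmetric matrix is A = [[-1, -2, 0], [-2, -2, -2], [0, -2, 2]].
Symmetric row and column elimination reduces A to a congruent diagonal form with pivots -1, 2, 0.
Counting signs: 1 positive, 1 negative, 1 zero.
Hence Q is indefinite.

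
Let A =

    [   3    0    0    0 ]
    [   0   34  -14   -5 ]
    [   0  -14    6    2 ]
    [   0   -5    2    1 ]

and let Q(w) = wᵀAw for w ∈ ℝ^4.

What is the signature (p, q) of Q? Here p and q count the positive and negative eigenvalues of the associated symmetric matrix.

(4, 0)

Applying the same elementary operations to the rows and columns of A produces a congruent diagonal matrix with entries 3, 34, 4/17, 1/4.
So there are 4 positive pivots.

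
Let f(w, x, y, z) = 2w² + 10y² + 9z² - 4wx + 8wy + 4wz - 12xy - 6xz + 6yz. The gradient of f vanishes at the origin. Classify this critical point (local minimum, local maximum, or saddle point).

The Hessian at the origin is H = [[4, -4, 8, 4], [-4, 0, -12, -6], [8, -12, 20, 6], [4, -6, 6, 18]].
Row-reducing H symmetrically gives the diagonal entries 4, -4, 8, 15.
That gives 3 positive, 1 negative pivots.
H is indefinite, so the origin is a saddle point.

saddle point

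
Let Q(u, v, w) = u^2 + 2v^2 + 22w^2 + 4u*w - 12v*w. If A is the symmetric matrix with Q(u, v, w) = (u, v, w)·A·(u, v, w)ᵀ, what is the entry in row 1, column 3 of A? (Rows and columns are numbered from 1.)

The coefficient of u·w in Q is 4. For a symmetric A this equals A[1,3] + A[3,1] = 2·A[1,3].
So A[1,3] = 4/2 = 2.

2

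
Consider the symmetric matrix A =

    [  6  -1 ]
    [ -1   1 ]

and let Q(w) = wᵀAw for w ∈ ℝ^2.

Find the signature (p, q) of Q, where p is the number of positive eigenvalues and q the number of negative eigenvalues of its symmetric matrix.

(2, 0)

Symmetric row and column elimination reduces A to a congruent diagonal form with pivots 6, 5/6.
Counting signs: 2 positive.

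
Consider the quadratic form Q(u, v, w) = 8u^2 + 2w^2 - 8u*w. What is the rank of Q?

1

Write A = [[8, 0, -4], [0, 0, 0], [-4, 0, 2]].
Congruent diagonalization of A (simultaneous row and column reduction) yields pivots 8, 0, 0.
So there are 1 positive, 2 zero pivots.
The rank is the number of nonzero pivots: 1.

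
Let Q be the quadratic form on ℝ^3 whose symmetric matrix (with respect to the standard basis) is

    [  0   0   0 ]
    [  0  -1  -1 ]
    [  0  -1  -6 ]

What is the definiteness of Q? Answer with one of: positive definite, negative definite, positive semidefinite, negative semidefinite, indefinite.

Congruent diagonalization of A (simultaneous row and column reduction) yields pivots 0, -1, -5.
So there are 2 negative, 1 zero pivots.
Hence Q is negative semidefinite.

negative semidefinite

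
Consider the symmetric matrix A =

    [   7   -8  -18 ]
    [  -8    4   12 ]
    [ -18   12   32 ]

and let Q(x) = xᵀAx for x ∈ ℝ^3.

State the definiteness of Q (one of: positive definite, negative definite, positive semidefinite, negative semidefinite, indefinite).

Symmetric row and column elimination reduces A to a congruent diagonal form with pivots 7, -36/7, 0.
So there are 1 positive, 1 negative, 1 zero pivots.
Hence Q is indefinite.

indefinite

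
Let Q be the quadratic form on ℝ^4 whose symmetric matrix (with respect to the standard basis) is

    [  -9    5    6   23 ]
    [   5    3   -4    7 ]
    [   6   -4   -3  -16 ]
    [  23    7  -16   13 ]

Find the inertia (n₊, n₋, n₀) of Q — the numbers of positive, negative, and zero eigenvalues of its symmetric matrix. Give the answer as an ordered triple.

(3, 1, 0)

Symmetric row and column elimination reduces A to a congruent diagonal form with pivots -9, 52/9, 12/13, 5/4.
Counting signs: 3 positive, 1 negative.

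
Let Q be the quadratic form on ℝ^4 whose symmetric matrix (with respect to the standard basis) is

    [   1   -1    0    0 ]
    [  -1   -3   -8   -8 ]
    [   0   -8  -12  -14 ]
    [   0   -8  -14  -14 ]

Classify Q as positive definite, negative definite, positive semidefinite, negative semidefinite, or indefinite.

Symmetric row and column elimination reduces A to a congruent diagonal form with pivots 1, -4, 4, 1.
So there are 3 positive, 1 negative pivots.
Hence Q is indefinite.

indefinite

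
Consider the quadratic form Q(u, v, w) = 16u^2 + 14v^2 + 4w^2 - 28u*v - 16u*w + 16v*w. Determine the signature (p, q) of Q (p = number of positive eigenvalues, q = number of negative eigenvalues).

(2, 1)

The symmetric matrix is A = [[16, -14, -8], [-14, 14, 8], [-8, 8, 4]].
Applying the same elementary operations to the rows and columns of A produces a congruent diagonal matrix with entries 16, 7/4, -4/7.
So there are 2 positive, 1 negative pivots.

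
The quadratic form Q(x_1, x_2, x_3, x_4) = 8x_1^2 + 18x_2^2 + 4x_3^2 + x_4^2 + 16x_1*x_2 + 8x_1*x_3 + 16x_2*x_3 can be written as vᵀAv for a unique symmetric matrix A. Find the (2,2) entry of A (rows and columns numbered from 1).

The coefficient of x_2^2 in Q is 18, and that is exactly A[2,2].

18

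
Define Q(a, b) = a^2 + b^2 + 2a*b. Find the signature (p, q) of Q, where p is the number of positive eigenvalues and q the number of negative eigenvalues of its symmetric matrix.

(1, 0)

Write A = [[1, 1], [1, 1]].
Congruent diagonalization of A (simultaneous row and column reduction) yields pivots 1, 0.
Counting signs: 1 positive, 1 zero.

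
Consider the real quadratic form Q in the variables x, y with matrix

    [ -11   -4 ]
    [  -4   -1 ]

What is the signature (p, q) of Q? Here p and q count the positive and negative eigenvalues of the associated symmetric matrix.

(1, 1)

Row-reducing A symmetrically gives the diagonal entries -11, 5/11.
So there are 1 positive, 1 negative pivots.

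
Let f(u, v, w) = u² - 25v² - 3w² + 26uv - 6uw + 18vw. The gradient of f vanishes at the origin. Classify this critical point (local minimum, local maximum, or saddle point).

The Hessian at the origin is H = [[2, 26, -6], [26, -50, 18], [-6, 18, -6]].
Congruent diagonalization of H (simultaneous row and column reduction) yields pivots 2, -388, -24/97.
Counting signs: 1 positive, 2 negative.
H is indefinite, so the origin is a saddle point.

saddle point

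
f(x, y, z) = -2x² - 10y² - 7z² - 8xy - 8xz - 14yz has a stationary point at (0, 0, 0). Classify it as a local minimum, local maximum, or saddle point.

The Hessian at the origin is H = [[-4, -8, -8], [-8, -20, -14], [-8, -14, -14]].
Applying the same elementary operations to the rows and columns of H produces a congruent diagonal matrix with entries -4, -4, 3.
That gives 1 positive, 2 negative pivots.
H is indefinite, so the origin is a saddle point.

saddle point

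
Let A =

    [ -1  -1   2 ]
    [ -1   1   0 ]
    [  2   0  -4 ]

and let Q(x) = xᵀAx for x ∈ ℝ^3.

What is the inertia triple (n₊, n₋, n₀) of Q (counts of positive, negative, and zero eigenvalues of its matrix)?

An LDLᵀ factorisation of A has diagonal entries -1, 2, -2.
So there are 1 positive, 2 negative pivots.

(1, 2, 0)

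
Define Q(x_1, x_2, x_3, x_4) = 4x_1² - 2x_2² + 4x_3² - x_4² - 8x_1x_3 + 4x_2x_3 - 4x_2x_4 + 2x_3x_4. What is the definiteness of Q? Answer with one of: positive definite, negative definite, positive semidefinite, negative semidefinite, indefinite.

The symmetric matrix is A = [[4, 0, -4, 0], [0, -2, 2, -2], [-4, 2, 4, 1], [0, -2, 1, -1]].
An LDLᵀ factorisation of A has diagonal entries 4, -2, 2, 1/2.
That gives 3 positive, 1 negative pivots.
Hence Q is indefinite.

indefinite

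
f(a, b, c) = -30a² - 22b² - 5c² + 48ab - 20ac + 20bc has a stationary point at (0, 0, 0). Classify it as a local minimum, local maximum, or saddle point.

The Hessian at the origin is H = [[-60, 48, -20], [48, -44, 20], [-20, 20, -10]].
Symmetric row and column elimination reduces H to a congruent diagonal form with pivots -60, -28/5, -10/21.
That gives 3 negative pivots.
H is negative definite, so the origin is a strict local maximum.

local maximum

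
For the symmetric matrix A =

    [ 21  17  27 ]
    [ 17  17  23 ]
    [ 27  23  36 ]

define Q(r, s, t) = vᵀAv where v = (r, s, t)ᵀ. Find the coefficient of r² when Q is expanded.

21

The coefficient of r² is the diagonal entry A[1,1] = 21.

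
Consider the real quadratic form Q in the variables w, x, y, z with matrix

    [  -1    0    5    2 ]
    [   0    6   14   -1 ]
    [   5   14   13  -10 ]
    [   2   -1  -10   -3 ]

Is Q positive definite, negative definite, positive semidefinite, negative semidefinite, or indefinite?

Symmetric row and column elimination reduces A to a congruent diagonal form with pivots -1, 6, 16/3, -3/16.
That gives 2 positive, 2 negative pivots.
Hence Q is indefinite.

indefinite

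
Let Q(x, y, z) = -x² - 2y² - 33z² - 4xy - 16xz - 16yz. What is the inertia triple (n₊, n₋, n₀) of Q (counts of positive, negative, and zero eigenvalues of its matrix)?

Write A = [[-1, -2, -8], [-2, -2, -8], [-8, -8, -33]].
An LDLᵀ factorisation of A has diagonal entries -1, 2, -1.
So there are 1 positive, 2 negative pivots.

(1, 2, 0)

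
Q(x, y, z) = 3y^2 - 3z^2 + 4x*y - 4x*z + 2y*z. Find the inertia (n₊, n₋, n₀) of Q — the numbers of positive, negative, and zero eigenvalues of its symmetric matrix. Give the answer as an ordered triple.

The symmetric matrix is A = [[0, 2, -2], [2, 3, 1], [-2, 1, -3]].
By Sylvester's law of inertia any congruent diagonalization of A has 2 positive, 1 negative and 0 zero entries.

(2, 1, 0)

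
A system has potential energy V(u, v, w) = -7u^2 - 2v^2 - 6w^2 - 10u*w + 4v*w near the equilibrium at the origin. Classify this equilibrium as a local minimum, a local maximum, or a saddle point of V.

local maximum

The Hessian at the origin is H = [[-14, 0, -10], [0, -4, 4], [-10, 4, -12]].
Congruent diagonalization of H (simultaneous row and column reduction) yields pivots -14, -4, -6/7.
So there are 3 negative pivots.
H is negative definite, so the origin is a strict local maximum.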